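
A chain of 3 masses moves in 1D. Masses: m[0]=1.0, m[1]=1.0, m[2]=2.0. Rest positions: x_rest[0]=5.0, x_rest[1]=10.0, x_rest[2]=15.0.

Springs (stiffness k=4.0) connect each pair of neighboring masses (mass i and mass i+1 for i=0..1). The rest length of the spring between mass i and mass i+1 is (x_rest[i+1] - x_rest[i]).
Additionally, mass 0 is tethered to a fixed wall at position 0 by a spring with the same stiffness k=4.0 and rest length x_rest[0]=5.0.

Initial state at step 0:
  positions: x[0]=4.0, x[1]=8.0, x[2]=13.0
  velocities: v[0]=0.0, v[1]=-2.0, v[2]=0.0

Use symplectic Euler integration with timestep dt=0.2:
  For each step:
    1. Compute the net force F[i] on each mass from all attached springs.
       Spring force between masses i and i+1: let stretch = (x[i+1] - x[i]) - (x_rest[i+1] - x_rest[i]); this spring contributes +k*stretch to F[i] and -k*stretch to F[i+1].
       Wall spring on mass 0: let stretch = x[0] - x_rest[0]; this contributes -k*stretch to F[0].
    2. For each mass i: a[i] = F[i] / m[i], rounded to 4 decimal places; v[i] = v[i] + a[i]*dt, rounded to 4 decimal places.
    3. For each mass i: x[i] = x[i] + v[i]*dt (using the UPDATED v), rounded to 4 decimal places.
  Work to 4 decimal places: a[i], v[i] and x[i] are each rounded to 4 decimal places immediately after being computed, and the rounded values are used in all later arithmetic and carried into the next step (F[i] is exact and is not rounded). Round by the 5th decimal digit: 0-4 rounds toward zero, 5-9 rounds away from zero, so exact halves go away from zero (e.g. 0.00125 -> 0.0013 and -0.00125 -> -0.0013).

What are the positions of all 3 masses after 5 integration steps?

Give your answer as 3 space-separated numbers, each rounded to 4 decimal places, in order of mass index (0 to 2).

Step 0: x=[4.0000 8.0000 13.0000] v=[0.0000 -2.0000 0.0000]
Step 1: x=[4.0000 7.7600 13.0000] v=[0.0000 -1.2000 0.0000]
Step 2: x=[3.9616 7.7568 12.9808] v=[-0.1920 -0.0160 -0.0960]
Step 3: x=[3.8966 7.9822 12.9437] v=[-0.3251 1.1270 -0.1856]
Step 4: x=[3.8618 8.3477 12.9097] v=[-0.1739 1.8277 -0.1702]
Step 5: x=[3.9269 8.7254 12.9107] v=[0.3254 1.8886 0.0050]

Answer: 3.9269 8.7254 12.9107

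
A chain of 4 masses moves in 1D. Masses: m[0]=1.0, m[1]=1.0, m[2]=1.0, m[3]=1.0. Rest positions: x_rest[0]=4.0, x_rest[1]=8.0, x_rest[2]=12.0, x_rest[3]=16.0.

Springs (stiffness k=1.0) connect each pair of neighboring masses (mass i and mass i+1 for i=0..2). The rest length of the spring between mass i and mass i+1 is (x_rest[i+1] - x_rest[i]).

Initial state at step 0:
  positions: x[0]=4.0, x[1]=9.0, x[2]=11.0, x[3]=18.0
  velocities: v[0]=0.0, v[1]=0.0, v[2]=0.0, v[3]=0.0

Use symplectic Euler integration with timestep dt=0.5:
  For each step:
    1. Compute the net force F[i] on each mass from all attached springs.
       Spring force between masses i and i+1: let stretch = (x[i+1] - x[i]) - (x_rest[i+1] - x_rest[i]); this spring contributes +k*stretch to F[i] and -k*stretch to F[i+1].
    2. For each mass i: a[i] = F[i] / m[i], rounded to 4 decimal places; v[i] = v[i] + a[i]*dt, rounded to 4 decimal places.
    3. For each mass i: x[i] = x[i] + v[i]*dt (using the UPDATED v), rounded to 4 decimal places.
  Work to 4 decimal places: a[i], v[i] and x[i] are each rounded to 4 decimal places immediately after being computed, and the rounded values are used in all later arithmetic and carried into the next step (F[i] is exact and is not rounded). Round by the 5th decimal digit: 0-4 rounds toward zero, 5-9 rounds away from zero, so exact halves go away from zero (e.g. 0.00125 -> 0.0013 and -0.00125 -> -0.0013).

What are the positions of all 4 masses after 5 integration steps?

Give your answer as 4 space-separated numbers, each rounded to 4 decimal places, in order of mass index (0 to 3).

Answer: 4.1015 9.7032 12.0156 16.1798

Derivation:
Step 0: x=[4.0000 9.0000 11.0000 18.0000] v=[0.0000 0.0000 0.0000 0.0000]
Step 1: x=[4.2500 8.2500 12.2500 17.2500] v=[0.5000 -1.5000 2.5000 -1.5000]
Step 2: x=[4.5000 7.5000 13.7500 16.2500] v=[0.5000 -1.5000 3.0000 -2.0000]
Step 3: x=[4.5000 7.5625 14.3125 15.6250] v=[0.0000 0.1250 1.1250 -1.2500]
Step 4: x=[4.2656 8.5469 13.5156 15.6719] v=[-0.4688 1.9688 -1.5938 0.0938]
Step 5: x=[4.1015 9.7032 12.0156 16.1798] v=[-0.3282 2.3125 -3.0000 1.0157]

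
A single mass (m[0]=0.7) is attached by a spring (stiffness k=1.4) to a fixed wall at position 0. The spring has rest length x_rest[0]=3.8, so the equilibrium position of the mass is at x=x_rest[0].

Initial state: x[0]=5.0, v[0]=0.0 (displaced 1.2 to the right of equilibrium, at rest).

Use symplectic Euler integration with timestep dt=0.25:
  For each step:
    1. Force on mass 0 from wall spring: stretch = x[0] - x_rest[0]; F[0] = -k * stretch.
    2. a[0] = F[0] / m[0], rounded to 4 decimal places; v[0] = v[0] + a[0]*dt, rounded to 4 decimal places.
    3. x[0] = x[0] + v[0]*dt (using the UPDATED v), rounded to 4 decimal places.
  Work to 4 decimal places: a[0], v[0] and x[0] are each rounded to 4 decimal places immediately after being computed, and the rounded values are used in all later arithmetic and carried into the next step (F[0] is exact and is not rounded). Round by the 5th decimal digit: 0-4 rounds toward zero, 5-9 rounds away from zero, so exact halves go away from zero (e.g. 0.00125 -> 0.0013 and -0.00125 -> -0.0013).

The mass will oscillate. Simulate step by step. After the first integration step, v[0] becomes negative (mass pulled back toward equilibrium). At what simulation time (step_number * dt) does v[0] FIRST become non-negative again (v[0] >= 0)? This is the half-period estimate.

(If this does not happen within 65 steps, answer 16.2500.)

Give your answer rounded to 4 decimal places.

Step 0: x=[5.0000] v=[0.0000]
Step 1: x=[4.8500] v=[-0.6000]
Step 2: x=[4.5688] v=[-1.1250]
Step 3: x=[4.1915] v=[-1.5094]
Step 4: x=[3.7652] v=[-1.7052]
Step 5: x=[3.3433] v=[-1.6878]
Step 6: x=[2.9784] v=[-1.4595]
Step 7: x=[2.7162] v=[-1.0487]
Step 8: x=[2.5895] v=[-0.5068]
Step 9: x=[2.6141] v=[0.0985]
First v>=0 after going negative at step 9, time=2.2500

Answer: 2.2500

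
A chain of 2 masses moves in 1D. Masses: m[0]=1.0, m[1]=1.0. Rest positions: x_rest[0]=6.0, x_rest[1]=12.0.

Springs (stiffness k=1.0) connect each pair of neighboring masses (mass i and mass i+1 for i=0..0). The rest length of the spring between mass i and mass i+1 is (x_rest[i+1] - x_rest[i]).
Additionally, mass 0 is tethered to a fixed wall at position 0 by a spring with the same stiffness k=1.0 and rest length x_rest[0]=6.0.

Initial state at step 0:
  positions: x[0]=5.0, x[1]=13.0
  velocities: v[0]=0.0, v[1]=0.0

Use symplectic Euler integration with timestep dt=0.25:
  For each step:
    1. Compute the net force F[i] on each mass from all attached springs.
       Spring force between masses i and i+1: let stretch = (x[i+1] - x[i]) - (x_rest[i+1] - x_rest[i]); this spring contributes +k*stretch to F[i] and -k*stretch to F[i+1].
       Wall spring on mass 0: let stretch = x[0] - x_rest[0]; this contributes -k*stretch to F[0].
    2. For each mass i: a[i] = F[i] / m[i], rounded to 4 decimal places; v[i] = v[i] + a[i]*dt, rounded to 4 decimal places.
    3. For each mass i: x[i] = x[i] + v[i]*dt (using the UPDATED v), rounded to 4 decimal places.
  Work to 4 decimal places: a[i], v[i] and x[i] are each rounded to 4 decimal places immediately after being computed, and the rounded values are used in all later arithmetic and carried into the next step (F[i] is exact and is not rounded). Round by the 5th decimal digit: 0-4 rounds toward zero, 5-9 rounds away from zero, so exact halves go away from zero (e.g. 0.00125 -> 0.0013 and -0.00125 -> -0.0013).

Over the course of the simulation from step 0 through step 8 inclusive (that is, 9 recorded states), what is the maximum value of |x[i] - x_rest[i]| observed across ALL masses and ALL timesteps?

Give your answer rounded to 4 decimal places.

Answer: 1.2595

Derivation:
Step 0: x=[5.0000 13.0000] v=[0.0000 0.0000]
Step 1: x=[5.1875 12.8750] v=[0.7500 -0.5000]
Step 2: x=[5.5313 12.6445] v=[1.3750 -0.9219]
Step 3: x=[5.9739 12.3445] v=[1.7705 -1.2002]
Step 4: x=[6.4413 12.0213] v=[1.8697 -1.2929]
Step 5: x=[6.8549 11.7243] v=[1.6544 -1.1879]
Step 6: x=[7.1444 11.4980] v=[1.1580 -0.9053]
Step 7: x=[7.2595 11.3746] v=[0.4603 -0.4937]
Step 8: x=[7.1781 11.3690] v=[-0.3258 -0.0225]
Max displacement = 1.2595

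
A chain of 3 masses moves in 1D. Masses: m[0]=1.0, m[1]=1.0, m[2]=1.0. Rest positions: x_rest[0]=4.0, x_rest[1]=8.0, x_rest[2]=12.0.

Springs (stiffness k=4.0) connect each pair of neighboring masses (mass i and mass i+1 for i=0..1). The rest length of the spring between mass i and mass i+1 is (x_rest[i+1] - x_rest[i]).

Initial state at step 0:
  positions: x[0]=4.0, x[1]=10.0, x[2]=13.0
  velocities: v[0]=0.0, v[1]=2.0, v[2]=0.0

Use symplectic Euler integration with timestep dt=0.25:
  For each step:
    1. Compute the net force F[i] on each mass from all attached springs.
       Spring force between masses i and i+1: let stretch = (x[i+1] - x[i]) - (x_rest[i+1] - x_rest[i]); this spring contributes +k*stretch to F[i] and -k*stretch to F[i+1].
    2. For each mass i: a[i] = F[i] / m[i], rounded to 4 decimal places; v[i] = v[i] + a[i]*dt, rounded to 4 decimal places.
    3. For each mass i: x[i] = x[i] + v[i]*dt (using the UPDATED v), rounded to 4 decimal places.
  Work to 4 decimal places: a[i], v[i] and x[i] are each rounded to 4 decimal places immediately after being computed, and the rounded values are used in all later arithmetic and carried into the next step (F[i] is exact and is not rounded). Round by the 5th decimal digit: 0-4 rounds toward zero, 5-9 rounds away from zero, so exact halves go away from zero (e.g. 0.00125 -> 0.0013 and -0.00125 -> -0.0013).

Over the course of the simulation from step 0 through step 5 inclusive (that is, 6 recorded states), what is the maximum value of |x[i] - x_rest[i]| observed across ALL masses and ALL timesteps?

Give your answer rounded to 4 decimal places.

Answer: 2.4414

Derivation:
Step 0: x=[4.0000 10.0000 13.0000] v=[0.0000 2.0000 0.0000]
Step 1: x=[4.5000 9.7500 13.2500] v=[2.0000 -1.0000 1.0000]
Step 2: x=[5.3125 9.0625 13.6250] v=[3.2500 -2.7500 1.5000]
Step 3: x=[6.0625 8.5781 13.8594] v=[3.0000 -1.9375 0.9375]
Step 4: x=[6.4414 8.7852 13.7735] v=[1.5156 0.8282 -0.3438]
Step 5: x=[6.4063 9.6534 13.4405] v=[-0.1406 3.4727 -1.3321]
Max displacement = 2.4414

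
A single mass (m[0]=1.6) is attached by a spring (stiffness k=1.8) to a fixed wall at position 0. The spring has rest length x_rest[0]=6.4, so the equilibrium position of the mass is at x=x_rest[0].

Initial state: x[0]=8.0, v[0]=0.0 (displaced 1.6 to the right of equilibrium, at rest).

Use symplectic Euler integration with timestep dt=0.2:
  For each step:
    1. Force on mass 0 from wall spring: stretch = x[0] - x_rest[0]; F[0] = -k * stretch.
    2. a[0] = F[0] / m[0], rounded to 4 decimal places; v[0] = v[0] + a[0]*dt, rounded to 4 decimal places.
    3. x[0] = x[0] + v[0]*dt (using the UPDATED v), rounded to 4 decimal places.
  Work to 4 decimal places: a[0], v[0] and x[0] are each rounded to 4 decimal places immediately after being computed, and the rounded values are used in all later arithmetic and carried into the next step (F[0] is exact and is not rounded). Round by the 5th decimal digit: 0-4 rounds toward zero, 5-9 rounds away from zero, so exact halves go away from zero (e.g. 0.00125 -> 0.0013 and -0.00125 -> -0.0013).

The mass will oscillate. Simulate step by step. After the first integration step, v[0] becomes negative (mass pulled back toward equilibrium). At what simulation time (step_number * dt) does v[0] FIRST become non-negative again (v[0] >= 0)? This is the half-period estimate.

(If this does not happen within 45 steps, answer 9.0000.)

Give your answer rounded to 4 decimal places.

Answer: 3.0000

Derivation:
Step 0: x=[8.0000] v=[0.0000]
Step 1: x=[7.9280] v=[-0.3600]
Step 2: x=[7.7872] v=[-0.7038]
Step 3: x=[7.5840] v=[-1.0159]
Step 4: x=[7.3275] v=[-1.2823]
Step 5: x=[7.0293] v=[-1.4910]
Step 6: x=[6.7028] v=[-1.6326]
Step 7: x=[6.3627] v=[-1.7007]
Step 8: x=[6.0242] v=[-1.6923]
Step 9: x=[5.7027] v=[-1.6077]
Step 10: x=[5.4125] v=[-1.4508]
Step 11: x=[5.1668] v=[-1.2286]
Step 12: x=[4.9766] v=[-0.9511]
Step 13: x=[4.8504] v=[-0.6308]
Step 14: x=[4.7940] v=[-0.2821]
Step 15: x=[4.8099] v=[0.0793]
First v>=0 after going negative at step 15, time=3.0000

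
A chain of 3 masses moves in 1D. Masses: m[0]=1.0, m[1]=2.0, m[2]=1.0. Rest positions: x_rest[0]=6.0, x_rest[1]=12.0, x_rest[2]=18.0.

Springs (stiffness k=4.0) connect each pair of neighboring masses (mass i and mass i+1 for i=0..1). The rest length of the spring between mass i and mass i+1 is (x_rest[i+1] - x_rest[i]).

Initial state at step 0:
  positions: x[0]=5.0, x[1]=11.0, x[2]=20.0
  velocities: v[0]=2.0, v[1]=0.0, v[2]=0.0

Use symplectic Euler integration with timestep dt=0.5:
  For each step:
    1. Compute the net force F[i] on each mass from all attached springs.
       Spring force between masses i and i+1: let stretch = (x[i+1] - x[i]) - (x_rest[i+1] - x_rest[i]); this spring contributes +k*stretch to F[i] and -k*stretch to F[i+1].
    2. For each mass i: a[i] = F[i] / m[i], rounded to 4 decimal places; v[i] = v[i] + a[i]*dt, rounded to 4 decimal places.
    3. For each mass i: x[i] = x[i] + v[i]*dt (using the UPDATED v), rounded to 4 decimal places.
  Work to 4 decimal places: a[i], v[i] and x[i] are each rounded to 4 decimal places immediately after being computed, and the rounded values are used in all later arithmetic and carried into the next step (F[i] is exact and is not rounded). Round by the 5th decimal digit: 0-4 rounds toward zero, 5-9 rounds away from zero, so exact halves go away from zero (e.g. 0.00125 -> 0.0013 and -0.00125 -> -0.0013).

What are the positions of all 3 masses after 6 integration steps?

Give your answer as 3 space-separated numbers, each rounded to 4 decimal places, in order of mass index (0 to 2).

Step 0: x=[5.0000 11.0000 20.0000] v=[2.0000 0.0000 0.0000]
Step 1: x=[6.0000 12.5000 17.0000] v=[2.0000 3.0000 -6.0000]
Step 2: x=[7.5000 13.0000 15.5000] v=[3.0000 1.0000 -3.0000]
Step 3: x=[8.5000 12.0000 17.5000] v=[2.0000 -2.0000 4.0000]
Step 4: x=[7.0000 12.0000 20.0000] v=[-3.0000 0.0000 5.0000]
Step 5: x=[4.5000 13.5000 20.5000] v=[-5.0000 3.0000 1.0000]
Step 6: x=[5.0000 14.0000 20.0000] v=[1.0000 1.0000 -1.0000]

Answer: 5.0000 14.0000 20.0000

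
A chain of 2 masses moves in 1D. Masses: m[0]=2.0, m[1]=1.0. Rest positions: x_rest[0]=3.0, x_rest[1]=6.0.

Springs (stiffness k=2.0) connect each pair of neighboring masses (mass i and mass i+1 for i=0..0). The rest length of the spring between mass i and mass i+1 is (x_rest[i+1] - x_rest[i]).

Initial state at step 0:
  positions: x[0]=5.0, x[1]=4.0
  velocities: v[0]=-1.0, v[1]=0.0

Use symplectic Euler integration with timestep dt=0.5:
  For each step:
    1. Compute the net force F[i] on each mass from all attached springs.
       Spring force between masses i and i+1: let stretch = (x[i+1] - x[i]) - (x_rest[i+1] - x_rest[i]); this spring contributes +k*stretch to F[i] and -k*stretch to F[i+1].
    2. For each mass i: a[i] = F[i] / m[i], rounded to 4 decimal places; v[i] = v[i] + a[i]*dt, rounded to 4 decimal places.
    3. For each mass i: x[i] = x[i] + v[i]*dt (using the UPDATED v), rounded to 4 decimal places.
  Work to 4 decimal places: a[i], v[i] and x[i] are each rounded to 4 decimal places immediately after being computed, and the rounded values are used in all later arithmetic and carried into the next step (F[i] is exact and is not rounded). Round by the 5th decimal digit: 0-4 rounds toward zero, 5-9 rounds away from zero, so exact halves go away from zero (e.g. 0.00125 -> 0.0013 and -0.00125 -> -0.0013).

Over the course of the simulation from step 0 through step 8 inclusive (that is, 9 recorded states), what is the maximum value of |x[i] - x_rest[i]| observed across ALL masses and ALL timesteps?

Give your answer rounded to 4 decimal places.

Answer: 4.3560

Derivation:
Step 0: x=[5.0000 4.0000] v=[-1.0000 0.0000]
Step 1: x=[3.5000 6.0000] v=[-3.0000 4.0000]
Step 2: x=[1.8750 8.2500] v=[-3.2500 4.5000]
Step 3: x=[1.0938 8.8125] v=[-1.5625 1.1250]
Step 4: x=[1.4923 7.0157] v=[0.7969 -3.5937]
Step 5: x=[2.5216 3.9572] v=[2.0586 -6.1171]
Step 6: x=[3.1598 1.6809] v=[1.2764 -4.5527]
Step 7: x=[2.6783 1.6440] v=[-0.9631 -0.0738]
Step 8: x=[1.1882 3.6243] v=[-2.9803 3.9605]
Max displacement = 4.3560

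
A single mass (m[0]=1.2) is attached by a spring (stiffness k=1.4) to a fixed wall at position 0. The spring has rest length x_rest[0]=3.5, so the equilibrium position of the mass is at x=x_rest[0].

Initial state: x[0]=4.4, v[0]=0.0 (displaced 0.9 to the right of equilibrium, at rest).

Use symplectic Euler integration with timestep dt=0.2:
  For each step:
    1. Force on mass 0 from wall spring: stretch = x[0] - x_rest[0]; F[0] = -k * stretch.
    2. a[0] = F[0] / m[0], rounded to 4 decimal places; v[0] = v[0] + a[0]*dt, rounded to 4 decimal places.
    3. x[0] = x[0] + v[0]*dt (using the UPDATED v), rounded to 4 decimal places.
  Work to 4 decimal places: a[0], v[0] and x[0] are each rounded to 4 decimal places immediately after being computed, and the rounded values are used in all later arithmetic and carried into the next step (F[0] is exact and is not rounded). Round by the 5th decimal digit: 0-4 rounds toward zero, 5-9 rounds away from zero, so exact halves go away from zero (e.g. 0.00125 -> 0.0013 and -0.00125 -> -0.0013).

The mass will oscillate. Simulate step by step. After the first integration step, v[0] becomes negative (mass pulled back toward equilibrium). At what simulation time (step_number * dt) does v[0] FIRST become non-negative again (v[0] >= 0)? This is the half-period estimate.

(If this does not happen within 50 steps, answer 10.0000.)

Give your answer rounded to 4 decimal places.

Step 0: x=[4.4000] v=[0.0000]
Step 1: x=[4.3580] v=[-0.2100]
Step 2: x=[4.2760] v=[-0.4102]
Step 3: x=[4.1577] v=[-0.5913]
Step 4: x=[4.0087] v=[-0.7448]
Step 5: x=[3.8360] v=[-0.8635]
Step 6: x=[3.6476] v=[-0.9419]
Step 7: x=[3.4523] v=[-0.9763]
Step 8: x=[3.2593] v=[-0.9652]
Step 9: x=[3.0775] v=[-0.9090]
Step 10: x=[2.9154] v=[-0.8104]
Step 11: x=[2.7806] v=[-0.6740]
Step 12: x=[2.6794] v=[-0.5061]
Step 13: x=[2.6165] v=[-0.3146]
Step 14: x=[2.5948] v=[-0.1084]
Step 15: x=[2.6154] v=[0.1028]
First v>=0 after going negative at step 15, time=3.0000

Answer: 3.0000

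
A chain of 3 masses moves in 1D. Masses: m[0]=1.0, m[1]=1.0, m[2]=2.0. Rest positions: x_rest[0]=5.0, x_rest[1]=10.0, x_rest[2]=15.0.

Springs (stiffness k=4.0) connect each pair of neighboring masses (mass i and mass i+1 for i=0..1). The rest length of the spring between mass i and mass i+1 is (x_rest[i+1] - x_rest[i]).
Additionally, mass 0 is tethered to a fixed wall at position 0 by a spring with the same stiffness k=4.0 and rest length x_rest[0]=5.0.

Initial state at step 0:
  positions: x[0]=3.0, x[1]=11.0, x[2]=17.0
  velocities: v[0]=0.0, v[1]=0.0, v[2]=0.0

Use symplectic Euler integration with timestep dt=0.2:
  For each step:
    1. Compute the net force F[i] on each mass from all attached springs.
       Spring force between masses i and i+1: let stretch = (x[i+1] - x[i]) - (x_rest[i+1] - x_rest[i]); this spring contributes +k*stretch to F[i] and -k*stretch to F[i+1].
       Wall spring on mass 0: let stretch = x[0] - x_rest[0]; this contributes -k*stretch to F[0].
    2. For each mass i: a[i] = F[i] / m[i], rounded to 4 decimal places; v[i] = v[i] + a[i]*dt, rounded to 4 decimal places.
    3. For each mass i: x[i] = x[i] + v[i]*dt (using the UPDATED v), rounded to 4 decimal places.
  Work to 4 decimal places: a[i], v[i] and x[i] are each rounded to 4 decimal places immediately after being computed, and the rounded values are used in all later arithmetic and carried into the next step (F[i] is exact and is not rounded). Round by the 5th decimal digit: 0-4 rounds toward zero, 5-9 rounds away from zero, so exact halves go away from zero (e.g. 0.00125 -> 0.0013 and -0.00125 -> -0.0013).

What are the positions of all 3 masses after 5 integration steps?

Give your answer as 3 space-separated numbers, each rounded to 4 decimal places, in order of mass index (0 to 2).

Answer: 7.4465 10.9419 15.5630

Derivation:
Step 0: x=[3.0000 11.0000 17.0000] v=[0.0000 0.0000 0.0000]
Step 1: x=[3.8000 10.6800 16.9200] v=[4.0000 -1.6000 -0.4000]
Step 2: x=[5.0928 10.2576 16.7408] v=[6.4640 -2.1120 -0.8960]
Step 3: x=[6.3971 10.0461 16.4429] v=[6.5216 -1.0573 -1.4893]
Step 4: x=[7.2617 10.2743 16.0333] v=[4.3231 1.1409 -2.0480]
Step 5: x=[7.4465 10.9419 15.5630] v=[0.9238 3.3380 -2.3516]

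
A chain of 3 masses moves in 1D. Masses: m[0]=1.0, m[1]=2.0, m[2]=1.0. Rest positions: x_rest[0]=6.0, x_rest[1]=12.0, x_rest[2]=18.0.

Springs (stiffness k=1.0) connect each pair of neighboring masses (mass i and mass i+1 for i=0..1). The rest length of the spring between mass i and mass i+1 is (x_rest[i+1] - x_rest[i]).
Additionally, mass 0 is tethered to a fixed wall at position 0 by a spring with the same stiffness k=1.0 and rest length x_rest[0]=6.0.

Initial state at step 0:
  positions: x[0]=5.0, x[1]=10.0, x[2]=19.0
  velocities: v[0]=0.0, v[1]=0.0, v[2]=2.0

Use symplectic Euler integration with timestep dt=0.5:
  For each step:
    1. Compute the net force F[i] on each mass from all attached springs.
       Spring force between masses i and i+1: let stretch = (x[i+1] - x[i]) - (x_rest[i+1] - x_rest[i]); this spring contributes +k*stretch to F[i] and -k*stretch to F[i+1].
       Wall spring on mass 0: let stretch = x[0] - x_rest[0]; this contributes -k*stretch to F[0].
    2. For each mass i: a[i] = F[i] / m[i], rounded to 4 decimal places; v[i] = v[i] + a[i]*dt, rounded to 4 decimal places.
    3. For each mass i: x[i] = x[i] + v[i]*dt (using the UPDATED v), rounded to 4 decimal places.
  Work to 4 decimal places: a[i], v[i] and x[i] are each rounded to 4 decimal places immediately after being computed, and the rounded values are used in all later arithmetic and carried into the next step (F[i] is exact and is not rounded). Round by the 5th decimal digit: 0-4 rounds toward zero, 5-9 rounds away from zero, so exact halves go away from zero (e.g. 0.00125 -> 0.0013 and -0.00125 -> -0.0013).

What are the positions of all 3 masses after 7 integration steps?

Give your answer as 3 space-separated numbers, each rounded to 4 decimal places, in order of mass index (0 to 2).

Answer: 8.2725 13.7439 18.6979

Derivation:
Step 0: x=[5.0000 10.0000 19.0000] v=[0.0000 0.0000 2.0000]
Step 1: x=[5.0000 10.5000 19.2500] v=[0.0000 1.0000 0.5000]
Step 2: x=[5.1250 11.4063 18.8125] v=[0.2500 1.8125 -0.8750]
Step 3: x=[5.5391 12.4532 18.0235] v=[0.8282 2.0938 -1.5781]
Step 4: x=[6.2970 13.3322 17.3419] v=[1.5157 1.7579 -1.3633]
Step 5: x=[7.2394 13.8330 17.1578] v=[1.8848 1.0015 -0.3682]
Step 6: x=[8.0204 13.9252 17.6425] v=[1.5619 0.1843 0.9694]
Step 7: x=[8.2725 13.7439 18.6979] v=[0.5041 -0.3626 2.1108]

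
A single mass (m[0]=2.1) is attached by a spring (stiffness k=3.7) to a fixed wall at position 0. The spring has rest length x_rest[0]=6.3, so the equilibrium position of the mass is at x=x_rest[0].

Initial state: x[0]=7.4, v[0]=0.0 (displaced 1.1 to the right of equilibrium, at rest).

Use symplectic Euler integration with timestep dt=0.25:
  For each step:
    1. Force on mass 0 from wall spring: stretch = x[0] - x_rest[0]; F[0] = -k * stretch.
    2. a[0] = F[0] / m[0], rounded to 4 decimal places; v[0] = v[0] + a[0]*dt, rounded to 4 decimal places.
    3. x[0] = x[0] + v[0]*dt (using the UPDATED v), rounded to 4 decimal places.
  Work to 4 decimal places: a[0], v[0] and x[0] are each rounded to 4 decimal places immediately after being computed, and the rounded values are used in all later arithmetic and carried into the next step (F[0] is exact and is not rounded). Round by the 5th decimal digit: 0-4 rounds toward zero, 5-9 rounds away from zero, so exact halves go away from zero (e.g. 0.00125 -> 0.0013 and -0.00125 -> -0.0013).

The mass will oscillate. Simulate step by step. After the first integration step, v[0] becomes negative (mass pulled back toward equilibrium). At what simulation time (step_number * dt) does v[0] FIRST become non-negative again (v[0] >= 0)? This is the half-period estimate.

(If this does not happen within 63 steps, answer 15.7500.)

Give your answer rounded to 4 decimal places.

Answer: 2.5000

Derivation:
Step 0: x=[7.4000] v=[0.0000]
Step 1: x=[7.2789] v=[-0.4845]
Step 2: x=[7.0500] v=[-0.9157]
Step 3: x=[6.7385] v=[-1.2461]
Step 4: x=[6.3787] v=[-1.4393]
Step 5: x=[6.0102] v=[-1.4740]
Step 6: x=[5.6736] v=[-1.3464]
Step 7: x=[5.4060] v=[-1.0705]
Step 8: x=[5.2368] v=[-0.6767]
Step 9: x=[5.1847] v=[-0.2084]
Step 10: x=[5.2554] v=[0.2829]
First v>=0 after going negative at step 10, time=2.5000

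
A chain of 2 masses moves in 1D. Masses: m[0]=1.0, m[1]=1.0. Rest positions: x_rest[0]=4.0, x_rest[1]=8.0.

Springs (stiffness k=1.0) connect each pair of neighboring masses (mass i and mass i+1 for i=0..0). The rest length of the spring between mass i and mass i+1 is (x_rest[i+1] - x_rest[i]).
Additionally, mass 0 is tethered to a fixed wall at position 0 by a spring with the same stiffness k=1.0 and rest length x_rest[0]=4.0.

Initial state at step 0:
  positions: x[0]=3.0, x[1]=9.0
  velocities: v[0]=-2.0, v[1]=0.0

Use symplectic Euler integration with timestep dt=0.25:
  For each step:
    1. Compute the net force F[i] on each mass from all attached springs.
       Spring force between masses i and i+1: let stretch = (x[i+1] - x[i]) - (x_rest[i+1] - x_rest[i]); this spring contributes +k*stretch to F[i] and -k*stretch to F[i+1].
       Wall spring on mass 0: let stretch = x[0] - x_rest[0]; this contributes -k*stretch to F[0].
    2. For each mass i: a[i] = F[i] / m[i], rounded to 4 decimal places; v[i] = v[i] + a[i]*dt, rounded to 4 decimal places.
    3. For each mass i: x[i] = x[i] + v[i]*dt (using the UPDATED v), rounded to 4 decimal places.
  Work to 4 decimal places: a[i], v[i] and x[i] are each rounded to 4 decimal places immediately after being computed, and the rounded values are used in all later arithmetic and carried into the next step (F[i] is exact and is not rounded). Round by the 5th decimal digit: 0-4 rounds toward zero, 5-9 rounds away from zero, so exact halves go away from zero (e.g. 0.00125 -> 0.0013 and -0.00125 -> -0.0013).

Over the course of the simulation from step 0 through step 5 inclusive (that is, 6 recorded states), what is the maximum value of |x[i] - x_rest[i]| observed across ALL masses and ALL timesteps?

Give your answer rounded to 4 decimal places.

Answer: 1.4062

Derivation:
Step 0: x=[3.0000 9.0000] v=[-2.0000 0.0000]
Step 1: x=[2.6875 8.8750] v=[-1.2500 -0.5000]
Step 2: x=[2.5938 8.6133] v=[-0.3750 -1.0469]
Step 3: x=[2.7142 8.2254] v=[0.4814 -1.5518]
Step 4: x=[3.0094 7.7430] v=[1.1807 -1.9296]
Step 5: x=[3.4124 7.2148] v=[1.6118 -2.1130]
Max displacement = 1.4062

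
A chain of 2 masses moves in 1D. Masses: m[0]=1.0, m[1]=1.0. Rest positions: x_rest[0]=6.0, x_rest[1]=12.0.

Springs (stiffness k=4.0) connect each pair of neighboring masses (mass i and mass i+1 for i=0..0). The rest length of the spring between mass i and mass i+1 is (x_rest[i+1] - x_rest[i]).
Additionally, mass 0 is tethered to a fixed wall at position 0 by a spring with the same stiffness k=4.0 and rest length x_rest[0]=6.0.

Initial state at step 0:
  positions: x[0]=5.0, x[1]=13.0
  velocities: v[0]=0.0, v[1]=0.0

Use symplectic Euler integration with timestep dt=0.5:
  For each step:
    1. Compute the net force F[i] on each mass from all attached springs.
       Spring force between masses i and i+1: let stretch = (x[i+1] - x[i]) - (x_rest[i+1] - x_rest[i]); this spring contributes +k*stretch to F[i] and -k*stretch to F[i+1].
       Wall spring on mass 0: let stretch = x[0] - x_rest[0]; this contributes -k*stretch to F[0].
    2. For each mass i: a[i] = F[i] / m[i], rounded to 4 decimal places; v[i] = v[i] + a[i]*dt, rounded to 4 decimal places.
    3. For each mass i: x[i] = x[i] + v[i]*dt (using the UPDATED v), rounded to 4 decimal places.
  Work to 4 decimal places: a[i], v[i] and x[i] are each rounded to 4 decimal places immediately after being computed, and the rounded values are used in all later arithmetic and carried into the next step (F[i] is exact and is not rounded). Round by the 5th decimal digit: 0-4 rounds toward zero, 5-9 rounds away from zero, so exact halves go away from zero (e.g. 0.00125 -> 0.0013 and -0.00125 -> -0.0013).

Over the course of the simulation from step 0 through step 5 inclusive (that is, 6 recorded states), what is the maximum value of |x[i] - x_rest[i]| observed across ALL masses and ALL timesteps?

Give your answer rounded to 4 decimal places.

Step 0: x=[5.0000 13.0000] v=[0.0000 0.0000]
Step 1: x=[8.0000 11.0000] v=[6.0000 -4.0000]
Step 2: x=[6.0000 12.0000] v=[-4.0000 2.0000]
Step 3: x=[4.0000 13.0000] v=[-4.0000 2.0000]
Step 4: x=[7.0000 11.0000] v=[6.0000 -4.0000]
Step 5: x=[7.0000 11.0000] v=[0.0000 0.0000]
Max displacement = 2.0000

Answer: 2.0000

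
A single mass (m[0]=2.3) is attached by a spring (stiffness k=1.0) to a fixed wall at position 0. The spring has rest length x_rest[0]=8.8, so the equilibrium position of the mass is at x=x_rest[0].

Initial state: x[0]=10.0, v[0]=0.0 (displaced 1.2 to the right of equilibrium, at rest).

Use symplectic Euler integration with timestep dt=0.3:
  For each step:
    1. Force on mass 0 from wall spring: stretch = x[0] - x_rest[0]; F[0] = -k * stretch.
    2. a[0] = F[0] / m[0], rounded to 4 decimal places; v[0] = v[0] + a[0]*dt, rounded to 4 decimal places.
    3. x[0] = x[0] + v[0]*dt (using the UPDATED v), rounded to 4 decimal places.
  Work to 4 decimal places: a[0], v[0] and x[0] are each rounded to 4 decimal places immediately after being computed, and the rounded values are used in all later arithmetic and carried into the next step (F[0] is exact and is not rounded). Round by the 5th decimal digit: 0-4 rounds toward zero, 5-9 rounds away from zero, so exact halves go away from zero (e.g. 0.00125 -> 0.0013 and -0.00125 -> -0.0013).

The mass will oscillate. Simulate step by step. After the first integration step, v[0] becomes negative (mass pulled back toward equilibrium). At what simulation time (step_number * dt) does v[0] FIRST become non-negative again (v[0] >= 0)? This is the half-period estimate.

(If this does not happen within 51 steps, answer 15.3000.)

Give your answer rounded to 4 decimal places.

Answer: 4.8000

Derivation:
Step 0: x=[10.0000] v=[0.0000]
Step 1: x=[9.9531] v=[-0.1565]
Step 2: x=[9.8610] v=[-0.3069]
Step 3: x=[9.7274] v=[-0.4453]
Step 4: x=[9.5575] v=[-0.5663]
Step 5: x=[9.3580] v=[-0.6651]
Step 6: x=[9.1366] v=[-0.7379]
Step 7: x=[8.9021] v=[-0.7818]
Step 8: x=[8.6636] v=[-0.7951]
Step 9: x=[8.4304] v=[-0.7773]
Step 10: x=[8.2117] v=[-0.7291]
Step 11: x=[8.0160] v=[-0.6524]
Step 12: x=[7.8510] v=[-0.5501]
Step 13: x=[7.7231] v=[-0.4263]
Step 14: x=[7.6374] v=[-0.2858]
Step 15: x=[7.5971] v=[-0.1342]
Step 16: x=[7.6039] v=[0.0227]
First v>=0 after going negative at step 16, time=4.8000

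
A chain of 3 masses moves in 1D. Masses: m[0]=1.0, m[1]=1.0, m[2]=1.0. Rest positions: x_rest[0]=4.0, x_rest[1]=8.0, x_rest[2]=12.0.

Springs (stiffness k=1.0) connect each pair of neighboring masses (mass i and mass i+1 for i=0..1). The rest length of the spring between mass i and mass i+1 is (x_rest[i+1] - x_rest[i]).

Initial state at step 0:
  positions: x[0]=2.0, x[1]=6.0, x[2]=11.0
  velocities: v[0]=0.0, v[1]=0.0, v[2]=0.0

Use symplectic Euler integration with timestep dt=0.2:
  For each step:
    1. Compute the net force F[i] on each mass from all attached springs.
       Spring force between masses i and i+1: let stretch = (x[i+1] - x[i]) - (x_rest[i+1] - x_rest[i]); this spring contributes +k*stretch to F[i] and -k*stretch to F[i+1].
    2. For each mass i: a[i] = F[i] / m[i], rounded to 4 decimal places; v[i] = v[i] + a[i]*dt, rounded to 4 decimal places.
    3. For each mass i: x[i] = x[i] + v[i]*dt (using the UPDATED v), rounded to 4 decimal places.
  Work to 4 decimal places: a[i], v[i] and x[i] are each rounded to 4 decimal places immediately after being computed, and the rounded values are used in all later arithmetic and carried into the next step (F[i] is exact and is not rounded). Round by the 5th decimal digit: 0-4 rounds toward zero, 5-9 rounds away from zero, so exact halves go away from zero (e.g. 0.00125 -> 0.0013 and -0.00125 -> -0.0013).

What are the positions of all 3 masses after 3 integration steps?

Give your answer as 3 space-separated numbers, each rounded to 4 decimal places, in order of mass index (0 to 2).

Answer: 2.0077 6.2166 10.7757

Derivation:
Step 0: x=[2.0000 6.0000 11.0000] v=[0.0000 0.0000 0.0000]
Step 1: x=[2.0000 6.0400 10.9600] v=[0.0000 0.2000 -0.2000]
Step 2: x=[2.0016 6.1152 10.8832] v=[0.0080 0.3760 -0.3840]
Step 3: x=[2.0077 6.2166 10.7757] v=[0.0307 0.5069 -0.5376]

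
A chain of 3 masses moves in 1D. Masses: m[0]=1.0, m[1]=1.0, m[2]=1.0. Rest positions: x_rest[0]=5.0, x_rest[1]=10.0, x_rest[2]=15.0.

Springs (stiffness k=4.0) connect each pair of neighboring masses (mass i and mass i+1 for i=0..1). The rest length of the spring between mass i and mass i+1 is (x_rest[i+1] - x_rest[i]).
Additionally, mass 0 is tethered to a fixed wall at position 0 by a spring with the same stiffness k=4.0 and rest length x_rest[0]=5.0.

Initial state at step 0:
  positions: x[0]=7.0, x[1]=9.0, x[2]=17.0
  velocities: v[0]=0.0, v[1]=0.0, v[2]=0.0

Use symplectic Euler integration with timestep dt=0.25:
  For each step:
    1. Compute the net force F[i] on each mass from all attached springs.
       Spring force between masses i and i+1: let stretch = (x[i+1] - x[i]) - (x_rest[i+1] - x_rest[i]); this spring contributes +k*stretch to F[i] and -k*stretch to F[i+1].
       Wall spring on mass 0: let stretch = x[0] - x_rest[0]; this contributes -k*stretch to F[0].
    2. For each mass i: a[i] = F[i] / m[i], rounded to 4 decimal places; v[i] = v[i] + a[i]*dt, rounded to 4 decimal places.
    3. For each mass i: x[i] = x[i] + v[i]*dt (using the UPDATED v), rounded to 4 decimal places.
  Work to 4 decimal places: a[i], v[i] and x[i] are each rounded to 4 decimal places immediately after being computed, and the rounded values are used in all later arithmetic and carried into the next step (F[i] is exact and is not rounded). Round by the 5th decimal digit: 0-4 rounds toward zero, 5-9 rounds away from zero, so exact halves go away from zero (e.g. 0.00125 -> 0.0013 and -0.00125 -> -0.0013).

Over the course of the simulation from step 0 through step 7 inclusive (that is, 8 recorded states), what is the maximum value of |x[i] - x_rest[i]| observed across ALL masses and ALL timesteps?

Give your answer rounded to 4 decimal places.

Step 0: x=[7.0000 9.0000 17.0000] v=[0.0000 0.0000 0.0000]
Step 1: x=[5.7500 10.5000 16.2500] v=[-5.0000 6.0000 -3.0000]
Step 2: x=[4.2500 12.2500 15.3125] v=[-6.0000 7.0000 -3.7500]
Step 3: x=[3.6875 12.7656 14.8594] v=[-2.2500 2.0625 -1.8125]
Step 4: x=[4.4727 11.5352 15.1328] v=[3.1406 -4.9218 1.0937]
Step 5: x=[5.9053 9.4385 15.7568] v=[5.7304 -8.3867 2.4961]
Step 6: x=[6.7449 8.0381 16.0513] v=[3.3583 -5.6016 1.1778]
Step 7: x=[6.2216 8.3177 15.5925] v=[-2.0934 1.1184 -1.8354]
Max displacement = 2.7656

Answer: 2.7656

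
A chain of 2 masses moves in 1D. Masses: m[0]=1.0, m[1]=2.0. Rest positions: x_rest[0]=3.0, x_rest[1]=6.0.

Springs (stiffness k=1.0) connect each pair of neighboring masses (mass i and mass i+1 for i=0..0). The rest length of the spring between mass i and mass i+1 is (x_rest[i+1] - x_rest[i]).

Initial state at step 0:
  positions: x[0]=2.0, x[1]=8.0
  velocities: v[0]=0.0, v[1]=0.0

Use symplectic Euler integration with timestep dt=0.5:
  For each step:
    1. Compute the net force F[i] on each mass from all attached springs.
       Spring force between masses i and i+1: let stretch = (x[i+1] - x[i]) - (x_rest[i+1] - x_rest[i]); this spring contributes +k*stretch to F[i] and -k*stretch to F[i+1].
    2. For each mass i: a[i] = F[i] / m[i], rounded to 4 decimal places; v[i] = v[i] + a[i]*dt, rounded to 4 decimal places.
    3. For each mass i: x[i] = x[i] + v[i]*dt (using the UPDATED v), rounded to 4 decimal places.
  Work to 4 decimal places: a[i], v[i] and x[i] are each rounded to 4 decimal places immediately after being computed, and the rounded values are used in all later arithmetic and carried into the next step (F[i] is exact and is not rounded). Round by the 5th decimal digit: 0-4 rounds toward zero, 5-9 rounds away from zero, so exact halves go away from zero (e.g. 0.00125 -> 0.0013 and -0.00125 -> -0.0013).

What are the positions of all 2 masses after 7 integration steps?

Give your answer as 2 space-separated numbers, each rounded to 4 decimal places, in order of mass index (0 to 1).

Answer: 4.0938 6.9532

Derivation:
Step 0: x=[2.0000 8.0000] v=[0.0000 0.0000]
Step 1: x=[2.7500 7.6250] v=[1.5000 -0.7500]
Step 2: x=[3.9688 7.0156] v=[2.4375 -1.2188]
Step 3: x=[5.1993 6.4004] v=[2.4609 -1.2305]
Step 4: x=[5.9801 6.0100] v=[1.5615 -0.7808]
Step 5: x=[6.0184 5.9909] v=[0.0765 -0.0383]
Step 6: x=[5.2998 6.3502] v=[-1.4373 0.7186]
Step 7: x=[4.0938 6.9532] v=[-2.4121 1.2060]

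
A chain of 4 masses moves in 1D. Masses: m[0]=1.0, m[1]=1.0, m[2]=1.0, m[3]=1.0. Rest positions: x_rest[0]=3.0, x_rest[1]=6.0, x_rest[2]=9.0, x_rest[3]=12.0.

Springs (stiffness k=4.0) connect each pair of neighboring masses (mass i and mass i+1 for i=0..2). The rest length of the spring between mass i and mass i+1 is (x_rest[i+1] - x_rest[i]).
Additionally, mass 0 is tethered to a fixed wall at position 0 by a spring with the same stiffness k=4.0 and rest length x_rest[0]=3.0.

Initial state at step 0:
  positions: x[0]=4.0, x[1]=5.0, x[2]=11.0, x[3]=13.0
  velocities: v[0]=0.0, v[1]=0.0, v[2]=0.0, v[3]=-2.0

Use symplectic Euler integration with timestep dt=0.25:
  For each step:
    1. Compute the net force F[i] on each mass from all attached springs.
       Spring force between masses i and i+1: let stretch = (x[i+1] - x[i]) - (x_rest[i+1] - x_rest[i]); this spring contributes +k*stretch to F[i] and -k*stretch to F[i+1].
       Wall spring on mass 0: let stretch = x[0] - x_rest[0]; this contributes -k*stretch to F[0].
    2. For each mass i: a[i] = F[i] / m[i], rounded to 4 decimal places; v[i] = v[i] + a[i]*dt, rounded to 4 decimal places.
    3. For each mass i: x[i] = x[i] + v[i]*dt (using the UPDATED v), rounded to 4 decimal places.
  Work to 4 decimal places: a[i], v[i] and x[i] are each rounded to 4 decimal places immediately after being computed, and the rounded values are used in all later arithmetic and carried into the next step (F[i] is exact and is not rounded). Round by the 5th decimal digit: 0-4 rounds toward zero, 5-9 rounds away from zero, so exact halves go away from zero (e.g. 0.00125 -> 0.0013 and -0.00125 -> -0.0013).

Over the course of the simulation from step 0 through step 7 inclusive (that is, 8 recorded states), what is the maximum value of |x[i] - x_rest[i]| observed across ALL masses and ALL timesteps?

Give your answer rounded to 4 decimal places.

Step 0: x=[4.0000 5.0000 11.0000 13.0000] v=[0.0000 0.0000 0.0000 -2.0000]
Step 1: x=[3.2500 6.2500 10.0000 12.7500] v=[-3.0000 5.0000 -4.0000 -1.0000]
Step 2: x=[2.4375 7.6875 8.7500 12.5625] v=[-3.2500 5.7500 -5.0000 -0.7500]
Step 3: x=[2.3281 8.0781 8.1875 12.1719] v=[-0.4375 1.5625 -2.2500 -1.5625]
Step 4: x=[3.0742 7.0586 8.5938 11.5352] v=[2.9844 -4.0781 1.6250 -2.5469]
Step 5: x=[4.0479 5.4268 9.3516 10.9131] v=[3.8946 -6.5273 3.0312 -2.4883]
Step 6: x=[4.3543 4.4315 9.5186 10.6507] v=[1.2256 -3.9814 0.6679 -1.0498]
Step 7: x=[3.5914 4.6886 8.6968 10.8552] v=[-3.0515 1.0285 -3.2871 0.8181]
Max displacement = 2.0781

Answer: 2.0781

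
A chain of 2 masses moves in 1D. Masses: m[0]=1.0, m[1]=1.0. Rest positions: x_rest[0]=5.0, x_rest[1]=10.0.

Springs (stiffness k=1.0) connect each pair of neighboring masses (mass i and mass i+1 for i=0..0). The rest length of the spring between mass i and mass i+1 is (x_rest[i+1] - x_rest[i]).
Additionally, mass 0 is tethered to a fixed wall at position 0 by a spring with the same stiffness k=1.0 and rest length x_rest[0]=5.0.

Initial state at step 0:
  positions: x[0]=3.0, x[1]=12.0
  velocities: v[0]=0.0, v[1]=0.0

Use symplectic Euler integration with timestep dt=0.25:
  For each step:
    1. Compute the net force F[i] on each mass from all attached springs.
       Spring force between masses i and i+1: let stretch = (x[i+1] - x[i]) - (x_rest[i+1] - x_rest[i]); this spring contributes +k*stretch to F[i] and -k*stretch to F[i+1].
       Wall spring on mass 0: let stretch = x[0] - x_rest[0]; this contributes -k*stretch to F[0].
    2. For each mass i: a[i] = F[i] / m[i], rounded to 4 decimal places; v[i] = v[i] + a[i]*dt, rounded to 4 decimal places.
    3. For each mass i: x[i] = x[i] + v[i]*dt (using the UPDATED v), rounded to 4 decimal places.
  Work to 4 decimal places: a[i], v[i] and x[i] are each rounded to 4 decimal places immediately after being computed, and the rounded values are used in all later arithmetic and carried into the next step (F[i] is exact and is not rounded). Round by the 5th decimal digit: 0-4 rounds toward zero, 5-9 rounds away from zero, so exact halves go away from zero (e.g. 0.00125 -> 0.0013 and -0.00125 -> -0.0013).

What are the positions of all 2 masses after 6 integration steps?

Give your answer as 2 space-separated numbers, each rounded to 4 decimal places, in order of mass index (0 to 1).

Step 0: x=[3.0000 12.0000] v=[0.0000 0.0000]
Step 1: x=[3.3750 11.7500] v=[1.5000 -1.0000]
Step 2: x=[4.0625 11.2891] v=[2.7500 -1.8438]
Step 3: x=[4.9478 10.6890] v=[3.5410 -2.4005]
Step 4: x=[5.8827 10.0426] v=[3.7394 -2.5858]
Step 5: x=[6.7099 9.4487] v=[3.3087 -2.3758]
Step 6: x=[7.2889 8.9961] v=[2.3159 -1.8105]

Answer: 7.2889 8.9961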